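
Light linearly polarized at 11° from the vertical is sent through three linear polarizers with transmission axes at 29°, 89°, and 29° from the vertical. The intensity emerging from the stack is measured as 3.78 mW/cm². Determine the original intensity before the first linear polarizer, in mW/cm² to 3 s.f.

I₁ = I₀ cos²(29° − 11°) = I₀ cos²(18°) = 0.9045 I₀.
I₂ = I₁ cos²(89° − 29°) = 0.9045 I₀ · cos²(60°) = 0.2261 I₀.
I₃ = I₂ cos²(29° − 89°) = 0.2261 I₀ · cos²(60°) = 0.05653 I₀.
So 3.78 mW/cm² = 0.05653 I₀, giving I₀ = 3.78/0.05653 = 66.87 mW/cm².

I₀ ≈ 66.9 mW/cm²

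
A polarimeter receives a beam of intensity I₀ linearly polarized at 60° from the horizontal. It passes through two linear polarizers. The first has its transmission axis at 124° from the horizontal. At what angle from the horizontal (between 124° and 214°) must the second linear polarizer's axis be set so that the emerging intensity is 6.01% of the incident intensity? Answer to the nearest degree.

I₁ = I₀ cos²(124° − 60°) = I₀ cos²(64°) = 0.1922 I₀.
Need I₂/I₀ = 0.0601, so cos²(θ − 124°) = 0.0601 / 0.1922 = 0.3127.
θ − 124° = arccos(√0.3127) = 56.0°, giving θ ≈ 124 + 56.0 = 180.0°.

θ ≈ 180°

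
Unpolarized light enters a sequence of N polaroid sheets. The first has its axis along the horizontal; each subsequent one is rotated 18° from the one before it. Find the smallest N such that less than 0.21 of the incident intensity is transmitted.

First polarizer halves the unpolarized light: factor 1/2.
Each further stage multiplies by cos²(18°) = 0.9045.
After N polarizers: T = 0.5·0.9045^(N−1). Require T < 0.21 ⇒ N−1 > ln(0.21/0.5)/ln(0.9045) = 8.64, so N−1 ≥ 9 and N = 10.
Check: N=10 gives T = 0.2026 < 0.21; N=9 gives T = 0.224.

N = 10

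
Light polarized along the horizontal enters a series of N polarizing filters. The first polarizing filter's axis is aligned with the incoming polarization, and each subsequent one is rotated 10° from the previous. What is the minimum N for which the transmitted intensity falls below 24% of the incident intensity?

N = 48

First polarizer is aligned with the polarization: full transmission.
Each further stage multiplies by cos²(10°) = 0.9698.
After N polarizers: T = 0.9698^(N−1). Require T < 0.24 ⇒ N−1 > ln(0.24)/ln(0.9698) = 46.61, so N−1 ≥ 47 and N = 48.
Check: N=48 gives T = 0.2372 < 0.24; N=47 gives T = 0.2445.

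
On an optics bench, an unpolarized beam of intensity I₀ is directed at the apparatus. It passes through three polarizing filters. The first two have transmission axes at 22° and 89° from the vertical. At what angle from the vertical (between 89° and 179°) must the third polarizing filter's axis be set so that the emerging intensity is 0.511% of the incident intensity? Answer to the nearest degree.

Unpolarized light through the first polarizer → I₁ = ½ I₀, now polarized at 22°.
I₂ = I₁ cos²(89° − 22°) = 0.5 I₀ · cos²(67°) = 0.07634 I₀.
Need I₃/I₀ = 0.00511, so cos²(θ − 89°) = 0.00511 / 0.07634 = 0.06694.
θ − 89° = arccos(√0.06694) = 75.0°, giving θ ≈ 89 + 75.0 = 164.0°.

θ ≈ 164°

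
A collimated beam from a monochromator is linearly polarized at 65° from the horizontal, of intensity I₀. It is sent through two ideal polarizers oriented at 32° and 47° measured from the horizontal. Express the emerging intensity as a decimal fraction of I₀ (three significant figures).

≈ 0.656 I₀

I₁ = I₀ cos²(32° − 65°) = I₀ cos²(33°) = 0.7034 I₀.
I₂ = I₁ cos²(47° − 32°) = 0.7034 I₀ · cos²(15°) = 0.6563 I₀.
Transmitted fraction = 0.6563.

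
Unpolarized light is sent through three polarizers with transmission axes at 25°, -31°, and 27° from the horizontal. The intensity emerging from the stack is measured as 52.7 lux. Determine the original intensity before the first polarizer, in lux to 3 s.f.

Unpolarized light through the first polarizer → I₁ = ½ I₀, now polarized at 25°.
I₂ = I₁ cos²(-31° − 25°) = 0.5 I₀ · cos²(56°) = 0.1563 I₀.
I₃ = I₂ cos²(27° + 31°) = 0.1563 I₀ · cos²(58°) = 0.0439 I₀.
So 52.7 lux = 0.0439 I₀, giving I₀ = 52.7/0.0439 = 1200 lux.

I₀ ≈ 1200 lux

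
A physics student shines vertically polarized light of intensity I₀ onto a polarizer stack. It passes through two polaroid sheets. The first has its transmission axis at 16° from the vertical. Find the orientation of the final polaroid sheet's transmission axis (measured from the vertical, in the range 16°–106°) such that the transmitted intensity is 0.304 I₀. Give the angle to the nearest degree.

By Malus's law, I₁ = I₀ cos²(16° − 0°) = I₀ cos²(16°) = 0.924 I₀.
Need I₂/I₀ = 0.304, so cos²(θ − 16°) = 0.304 / 0.924 = 0.329.
θ − 16° = arccos(√0.329) = 55.0°, giving θ ≈ 16 + 55.0 = 71.0°.

θ ≈ 71°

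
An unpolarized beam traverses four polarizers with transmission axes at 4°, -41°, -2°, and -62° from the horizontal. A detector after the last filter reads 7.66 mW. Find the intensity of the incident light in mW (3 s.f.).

Unpolarized light through the first polarizer → I₁ = ½ I₀, now polarized at 4°.
I₂ = I₁ cos²(-41° − 4°) = 0.5 I₀ · cos²(45°) = 0.25 I₀.
I₃ = I₂ cos²(-2° + 41°) = 0.25 I₀ · cos²(39°) = 0.151 I₀.
I₄ = I₃ cos²(-62° + 2°) = 0.151 I₀ · cos²(60°) = 0.03775 I₀.
So 7.66 mW = 0.03775 I₀, giving I₀ = 7.66/0.03775 = 202.9 mW.

I₀ ≈ 203 mW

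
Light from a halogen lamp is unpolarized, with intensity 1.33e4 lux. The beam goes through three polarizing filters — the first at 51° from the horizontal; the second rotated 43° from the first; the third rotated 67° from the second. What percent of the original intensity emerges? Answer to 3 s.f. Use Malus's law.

≈ 4.08%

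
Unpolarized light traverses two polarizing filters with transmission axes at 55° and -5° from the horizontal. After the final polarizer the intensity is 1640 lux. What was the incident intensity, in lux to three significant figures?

Unpolarized light through the first polarizer → I₁ = ½ I₀, now polarized at 55°.
I₂ = I₁ cos²(-5° − 55°) = 0.5 I₀ · cos²(60°) = 0.125 I₀.
So 1640 lux = 0.125 I₀, giving I₀ = 1640/0.125 = 1.312e+04 lux.

I₀ ≈ 1.31e4 lux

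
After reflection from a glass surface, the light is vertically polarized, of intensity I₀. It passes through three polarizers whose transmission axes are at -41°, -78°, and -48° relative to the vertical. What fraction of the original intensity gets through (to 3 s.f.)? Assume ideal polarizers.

By Malus's law, I₁ = I₀ cos²(-41° − 0°) = I₀ cos²(41°) = 0.5696 I₀.
I₂ = I₁ cos²(-78° + 41°) = 0.5696 I₀ · cos²(37°) = 0.3633 I₀.
I₃ = I₂ cos²(-48° + 78°) = 0.3633 I₀ · cos²(30°) = 0.2725 I₀.
Transmitted fraction = 0.2725.

≈ 0.272 I₀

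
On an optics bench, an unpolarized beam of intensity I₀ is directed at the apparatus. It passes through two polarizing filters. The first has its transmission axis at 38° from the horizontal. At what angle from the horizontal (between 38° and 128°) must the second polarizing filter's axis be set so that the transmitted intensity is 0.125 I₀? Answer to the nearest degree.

Unpolarized light through the first polarizer → I₁ = ½ I₀, now polarized at 38°.
Need I₂/I₀ = 0.125, so cos²(θ − 38°) = 0.125 / 0.5 = 0.25.
θ − 38° = arccos(√0.25) = 60.0°, giving θ ≈ 38 + 60.0 = 98.0°.

θ ≈ 98°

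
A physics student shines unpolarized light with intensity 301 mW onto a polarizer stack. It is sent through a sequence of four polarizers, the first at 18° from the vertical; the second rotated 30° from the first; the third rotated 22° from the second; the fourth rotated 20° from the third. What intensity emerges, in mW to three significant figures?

Unpolarized light through the first polarizer → I₁ = 301 mW/2 = 150.5 mW, polarized at 18°.
I₂ = I₁ · cos²(30°) = 150.5 · 0.75 = 112.9 mW.
I₃ = I₂ · cos²(22°) = 112.9 · 0.8597 = 97.04 mW.
I₄ = I₃ · cos²(20°) = 97.04 · 0.883 = 85.68 mW.

I ≈ 85.7 mW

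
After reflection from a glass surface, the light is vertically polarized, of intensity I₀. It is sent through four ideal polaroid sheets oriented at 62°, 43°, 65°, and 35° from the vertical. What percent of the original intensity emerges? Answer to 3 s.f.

≈ 12.7%

I₁ = I₀ cos²(62° − 0°) = I₀ cos²(62°) = 0.2204 I₀.
I₂ = I₁ cos²(43° − 62°) = 0.2204 I₀ · cos²(19°) = 0.197 I₀.
I₃ = I₂ cos²(65° − 43°) = 0.197 I₀ · cos²(22°) = 0.1694 I₀.
I₄ = I₃ cos²(35° − 65°) = 0.1694 I₀ · cos²(30°) = 0.127 I₀.
That is 12.7% of the incident intensity.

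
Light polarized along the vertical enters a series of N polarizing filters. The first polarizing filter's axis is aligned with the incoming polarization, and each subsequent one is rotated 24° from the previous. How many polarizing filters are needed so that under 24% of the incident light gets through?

N = 9

First polarizer is aligned with the polarization: full transmission.
Each further stage multiplies by cos²(24°) = 0.8346.
After N polarizers: T = 0.8346^(N−1). Require T < 0.24 ⇒ N−1 > ln(0.24)/ln(0.8346) = 7.89, so N−1 ≥ 8 and N = 9.
Check: N=9 gives T = 0.2353 < 0.24; N=8 gives T = 0.282.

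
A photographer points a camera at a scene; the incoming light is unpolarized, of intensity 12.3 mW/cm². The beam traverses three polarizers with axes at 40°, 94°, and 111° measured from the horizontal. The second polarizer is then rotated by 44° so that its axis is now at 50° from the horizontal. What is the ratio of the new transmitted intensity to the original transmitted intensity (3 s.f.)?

Before rotation:
Unpolarized light through the first polarizer → I₁ = ½ I₀, now polarized at 40°.
I₂ = I₁ cos²(94° − 40°) = 0.5 I₀ · cos²(54°) = 0.1727 I₀.
I₃ = I₂ cos²(111° − 94°) = 0.1727 I₀ · cos²(17°) = 0.158 I₀.
After rotation:
Unpolarized light through the first polarizer → I₁ = ½ I₀, now polarized at 40°.
I₂ = I₁ cos²(50° − 40°) = 0.5 I₀ · cos²(10°) = 0.4849 I₀.
I₃ = I₂ cos²(111° − 50°) = 0.4849 I₀ · cos²(61°) = 0.114 I₀.
Ratio = 0.114 / 0.158 = 0.7215.

I_new/I_old ≈ 0.721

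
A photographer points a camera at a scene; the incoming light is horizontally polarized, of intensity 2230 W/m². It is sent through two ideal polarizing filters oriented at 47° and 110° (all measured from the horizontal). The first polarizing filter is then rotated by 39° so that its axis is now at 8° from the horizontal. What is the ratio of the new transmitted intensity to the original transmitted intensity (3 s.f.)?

I_new/I_old ≈ 0.442

Before rotation:
I₁ = I₀ cos²(47° − 0°) = I₀ cos²(47°) = 0.4651 I₀.
I₂ = I₁ cos²(110° − 47°) = 0.4651 I₀ · cos²(63°) = 0.09587 I₀.
After rotation:
I₁ = I₀ cos²(8° − 0°) = I₀ cos²(8°) = 0.9806 I₀.
Angle between axes 1 and 2: 78°. I₂ = 0.9806 I₀ · cos²(78°) = 0.04239 I₀.
Ratio = 0.04239 / 0.09587 = 0.4422.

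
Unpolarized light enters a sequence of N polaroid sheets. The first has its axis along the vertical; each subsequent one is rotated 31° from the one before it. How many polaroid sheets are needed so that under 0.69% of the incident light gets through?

First polarizer halves the unpolarized light: factor 1/2.
Each further stage multiplies by cos²(31°) = 0.7347.
After N polarizers: T = 0.5·0.7347^(N−1). Require T < 0.0069 ⇒ N−1 > ln(0.0069/0.5)/ln(0.7347) = 13.90, so N−1 ≥ 14 and N = 15.
Check: N=15 gives T = 0.00668 < 0.0069; N=14 gives T = 0.009092.

N = 15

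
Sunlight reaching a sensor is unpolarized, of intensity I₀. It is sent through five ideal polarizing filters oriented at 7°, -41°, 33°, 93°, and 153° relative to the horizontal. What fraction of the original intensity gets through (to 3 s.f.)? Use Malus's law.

Unpolarized light through the first polarizer → I₁ = ½ I₀, now polarized at 7°.
I₂ = I₁ cos²(-41° − 7°) = 0.5 I₀ · cos²(48°) = 0.2239 I₀.
I₃ = I₂ cos²(33° + 41°) = 0.2239 I₀ · cos²(74°) = 0.01701 I₀.
I₄ = I₃ cos²(93° − 33°) = 0.01701 I₀ · cos²(60°) = 0.004252 I₀.
I₅ = I₄ cos²(153° − 93°) = 0.004252 I₀ · cos²(60°) = 0.001063 I₀.
Transmitted fraction = 0.001063.

≈ 0.00106 I₀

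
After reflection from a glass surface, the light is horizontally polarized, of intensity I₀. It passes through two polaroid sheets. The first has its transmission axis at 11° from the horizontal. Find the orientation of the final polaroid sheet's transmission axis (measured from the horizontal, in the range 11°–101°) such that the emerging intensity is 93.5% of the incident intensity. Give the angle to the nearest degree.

θ ≈ 21°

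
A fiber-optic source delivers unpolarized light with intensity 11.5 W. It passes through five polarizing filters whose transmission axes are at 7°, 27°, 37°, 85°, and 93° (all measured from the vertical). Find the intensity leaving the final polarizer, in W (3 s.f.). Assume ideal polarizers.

Unpolarized light through the first polarizer → I₁ = 11.5 W/2 = 5.75 W, polarized at 7°.
I₂ = I₁ · cos²(20°) = 5.75 · 0.883 = 5.077 W.
I₃ = I₂ · cos²(10°) = 5.077 · 0.9698 = 4.924 W.
I₄ = I₃ · cos²(48°) = 4.924 · 0.4477 = 2.205 W.
I₅ = I₄ · cos²(8°) = 2.205 · 0.9806 = 2.162 W.

I ≈ 2.16 W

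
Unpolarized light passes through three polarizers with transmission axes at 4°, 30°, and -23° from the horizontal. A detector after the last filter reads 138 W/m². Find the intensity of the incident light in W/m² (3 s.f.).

I₀ ≈ 943 W/m²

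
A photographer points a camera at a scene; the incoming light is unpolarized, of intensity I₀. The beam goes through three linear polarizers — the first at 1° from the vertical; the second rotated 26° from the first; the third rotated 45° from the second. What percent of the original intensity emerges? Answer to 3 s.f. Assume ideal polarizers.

≈ 20.2%

Unpolarized light through the first polarizer → I₁ = ½ I₀, now polarized at 1°.
I₂ = I₁ cos²(26°) = 0.5 · 0.8078 I₀ = 0.4039 I₀.
I₃ = I₂ cos²(45°) = 0.4039 · 0.5 I₀ = 0.202 I₀.
That is 20.2% of the incident intensity.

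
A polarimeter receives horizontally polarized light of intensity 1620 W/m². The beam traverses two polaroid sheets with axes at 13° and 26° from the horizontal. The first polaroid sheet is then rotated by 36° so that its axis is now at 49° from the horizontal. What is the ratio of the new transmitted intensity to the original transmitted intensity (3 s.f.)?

I_new/I_old ≈ 0.405

Before rotation:
I₁ = I₀ cos²(13° − 0°) = I₀ cos²(13°) = 0.9494 I₀.
I₂ = I₁ cos²(26° − 13°) = 0.9494 I₀ · cos²(13°) = 0.9014 I₀.
After rotation:
I₁ = I₀ cos²(49° − 0°) = I₀ cos²(49°) = 0.4304 I₀.
I₂ = I₁ cos²(26° − 49°) = 0.4304 I₀ · cos²(23°) = 0.3647 I₀.
Ratio = 0.3647 / 0.9014 = 0.4046.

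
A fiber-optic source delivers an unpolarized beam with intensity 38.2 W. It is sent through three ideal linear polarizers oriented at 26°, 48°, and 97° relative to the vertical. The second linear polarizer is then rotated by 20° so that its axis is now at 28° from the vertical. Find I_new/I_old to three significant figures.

Before rotation:
Unpolarized light through the first polarizer → I₁ = ½ I₀, now polarized at 26°.
I₂ = I₁ cos²(48° − 26°) = 0.5 I₀ · cos²(22°) = 0.4298 I₀.
I₃ = I₂ cos²(97° − 48°) = 0.4298 I₀ · cos²(49°) = 0.185 I₀.
After rotation:
Unpolarized light through the first polarizer → I₁ = ½ I₀, now polarized at 26°.
I₂ = I₁ cos²(28° − 26°) = 0.5 I₀ · cos²(2°) = 0.4994 I₀.
I₃ = I₂ cos²(97° − 28°) = 0.4994 I₀ · cos²(69°) = 0.06414 I₀.
Ratio = 0.06414 / 0.185 = 0.3467.

I_new/I_old ≈ 0.347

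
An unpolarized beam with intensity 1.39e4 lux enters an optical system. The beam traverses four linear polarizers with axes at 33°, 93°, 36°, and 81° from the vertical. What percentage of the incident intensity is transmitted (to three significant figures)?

≈ 1.85%

Unpolarized light through the first polarizer → I₁ = 1.39e4 lux/2 = 6950 lux, polarized at 33°.
I₂ = I₁ · cos²(60°) = 6950 · 0.25 = 1738 lux.
I₃ = I₂ · cos²(57°) = 1738 · 0.2966 = 515.4 lux.
I₄ = I₃ · cos²(45°) = 515.4 · 0.5 = 257.7 lux.
That is 1.854% of the incident intensity.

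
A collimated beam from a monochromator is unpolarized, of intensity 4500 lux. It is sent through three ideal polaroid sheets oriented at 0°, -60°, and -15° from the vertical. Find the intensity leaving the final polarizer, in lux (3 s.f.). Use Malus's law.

I ≈ 281 lux

Unpolarized light through the first polarizer → I₁ = 4500 lux/2 = 2250 lux, polarized at 0°.
I₂ = I₁ · cos²(60°) = 2250 · 0.25 = 562.5 lux.
I₃ = I₂ · cos²(45°) = 562.5 · 0.5 = 281.3 lux.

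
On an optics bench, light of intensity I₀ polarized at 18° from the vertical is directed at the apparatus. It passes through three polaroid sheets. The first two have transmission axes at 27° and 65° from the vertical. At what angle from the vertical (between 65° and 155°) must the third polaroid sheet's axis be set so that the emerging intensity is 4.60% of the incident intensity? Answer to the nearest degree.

θ ≈ 139°

By Malus's law, I₁ = I₀ cos²(27° − 18°) = I₀ cos²(9°) = 0.9755 I₀.
I₂ = I₁ cos²(65° − 27°) = 0.9755 I₀ · cos²(38°) = 0.6058 I₀.
Need I₃/I₀ = 0.046, so cos²(θ − 65°) = 0.046 / 0.6058 = 0.07594.
θ − 65° = arccos(√0.07594) = 74.0°, giving θ ≈ 65 + 74.0 = 139.0°.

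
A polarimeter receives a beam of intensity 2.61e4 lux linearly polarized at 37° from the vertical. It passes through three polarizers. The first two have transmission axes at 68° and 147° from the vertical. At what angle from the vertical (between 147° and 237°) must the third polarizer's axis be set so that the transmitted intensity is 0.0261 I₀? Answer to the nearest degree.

θ ≈ 156°

By Malus's law, I₁ = I₀ cos²(68° − 37°) = I₀ cos²(31°) = 0.7347 I₀.
I₂ = I₁ cos²(147° − 68°) = 0.7347 I₀ · cos²(79°) = 0.02675 I₀.
Need I₃/I₀ = 0.0261, so cos²(θ − 147°) = 0.0261 / 0.02675 = 0.9757.
θ − 147° = arccos(√0.9757) = 9.0°, giving θ ≈ 147 + 9.0 = 156.0°.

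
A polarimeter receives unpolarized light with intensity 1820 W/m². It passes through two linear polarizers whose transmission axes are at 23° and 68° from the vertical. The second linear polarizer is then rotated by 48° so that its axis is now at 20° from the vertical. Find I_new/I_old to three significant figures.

Before rotation:
Unpolarized light through the first polarizer → I₁ = ½ I₀, now polarized at 23°.
I₂ = I₁ cos²(68° − 23°) = 0.5 I₀ · cos²(45°) = 0.25 I₀.
After rotation:
Unpolarized light through the first polarizer → I₁ = ½ I₀, now polarized at 23°.
I₂ = I₁ cos²(20° − 23°) = 0.5 I₀ · cos²(3°) = 0.4986 I₀.
Ratio = 0.4986 / 0.25 = 1.995.

I_new/I_old ≈ 1.99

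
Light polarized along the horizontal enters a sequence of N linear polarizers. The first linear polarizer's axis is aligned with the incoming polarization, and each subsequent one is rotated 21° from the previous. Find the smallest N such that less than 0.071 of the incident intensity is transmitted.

N = 21

First polarizer is aligned with the polarization: full transmission.
Each further stage multiplies by cos²(21°) = 0.8716.
After N polarizers: T = 0.8716^(N−1). Require T < 0.071 ⇒ N−1 > ln(0.071)/ln(0.8716) = 19.24, so N−1 ≥ 20 and N = 21.
Check: N=21 gives T = 0.06398 < 0.071; N=20 gives T = 0.07341.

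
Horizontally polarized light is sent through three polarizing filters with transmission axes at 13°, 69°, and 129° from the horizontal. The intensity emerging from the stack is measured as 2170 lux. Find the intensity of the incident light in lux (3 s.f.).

I₀ ≈ 2.92e4 lux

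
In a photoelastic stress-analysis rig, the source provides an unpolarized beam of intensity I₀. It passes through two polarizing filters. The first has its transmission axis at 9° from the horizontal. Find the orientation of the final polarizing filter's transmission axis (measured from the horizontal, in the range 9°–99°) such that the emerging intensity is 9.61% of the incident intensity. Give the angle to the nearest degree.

θ ≈ 73°

Unpolarized light through the first polarizer → I₁ = ½ I₀, now polarized at 9°.
Need I₂/I₀ = 0.0961, so cos²(θ − 9°) = 0.0961 / 0.5 = 0.1922.
θ − 9° = arccos(√0.1922) = 64.0°, giving θ ≈ 9 + 64.0 = 73.0°.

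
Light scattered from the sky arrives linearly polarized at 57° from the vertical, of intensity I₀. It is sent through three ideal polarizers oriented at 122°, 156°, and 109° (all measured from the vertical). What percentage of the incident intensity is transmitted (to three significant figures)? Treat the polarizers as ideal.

By Malus's law, I₁ = I₀ cos²(122° − 57°) = I₀ cos²(65°) = 0.1786 I₀.
I₂ = I₁ cos²(156° − 122°) = 0.1786 I₀ · cos²(34°) = 0.1228 I₀.
I₃ = I₂ cos²(109° − 156°) = 0.1228 I₀ · cos²(47°) = 0.0571 I₀.
That is 5.71% of the incident intensity.

≈ 5.71%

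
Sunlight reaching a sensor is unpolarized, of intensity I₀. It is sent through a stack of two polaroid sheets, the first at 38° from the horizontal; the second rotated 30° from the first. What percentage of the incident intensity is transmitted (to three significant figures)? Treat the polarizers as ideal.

Unpolarized light through the first polarizer → I₁ = ½ I₀, now polarized at 38°.
I₂ = I₁ cos²(30°) = 0.5 · 0.75 I₀ = 0.375 I₀.
That is 37.5% of the incident intensity.

≈ 37.5%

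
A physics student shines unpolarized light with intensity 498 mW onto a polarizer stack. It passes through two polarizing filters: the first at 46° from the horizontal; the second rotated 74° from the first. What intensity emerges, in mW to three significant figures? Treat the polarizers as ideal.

Unpolarized light through the first polarizer → I₁ = 498 mW/2 = 249 mW, polarized at 46°.
I₂ = I₁ · cos²(74°) = 249 · 0.07598 = 18.92 mW.

I ≈ 18.9 mW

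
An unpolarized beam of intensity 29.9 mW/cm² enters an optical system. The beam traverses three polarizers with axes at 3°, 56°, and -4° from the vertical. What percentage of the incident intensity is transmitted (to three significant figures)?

Unpolarized light through the first polarizer → I₁ = 29.9 mW/cm²/2 = 14.95 mW/cm², polarized at 3°.
I₂ = I₁ · cos²(53°) = 14.95 · 0.3622 = 5.415 mW/cm².
I₃ = I₂ · cos²(60°) = 5.415 · 0.25 = 1.354 mW/cm².
That is 4.527% of the incident intensity.

≈ 4.53%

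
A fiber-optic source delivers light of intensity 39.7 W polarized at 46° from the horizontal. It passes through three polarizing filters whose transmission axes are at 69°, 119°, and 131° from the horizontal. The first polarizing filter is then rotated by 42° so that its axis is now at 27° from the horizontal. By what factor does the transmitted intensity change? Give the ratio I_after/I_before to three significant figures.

I_new/I_old ≈ 0.00311

Before rotation:
By Malus's law, I₁ = I₀ cos²(69° − 46°) = I₀ cos²(23°) = 0.8473 I₀.
I₂ = I₁ cos²(119° − 69°) = 0.8473 I₀ · cos²(50°) = 0.3501 I₀.
I₃ = I₂ cos²(131° − 119°) = 0.3501 I₀ · cos²(12°) = 0.335 I₀.
After rotation:
I₁ = I₀ cos²(27° − 46°) = I₀ cos²(19°) = 0.894 I₀.
Angle between axes 1 and 2: 88°. I₂ = 0.894 I₀ · cos²(88°) = 0.001089 I₀.
I₃ = I₂ cos²(131° − 119°) = 0.001089 I₀ · cos²(12°) = 0.001042 I₀.
Ratio = 0.001042 / 0.335 = 0.00311.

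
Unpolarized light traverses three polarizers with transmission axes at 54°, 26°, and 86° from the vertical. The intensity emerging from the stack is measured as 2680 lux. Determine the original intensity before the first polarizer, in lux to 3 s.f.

I₀ ≈ 2.75e4 lux

Unpolarized light through the first polarizer → I₁ = ½ I₀, now polarized at 54°.
I₂ = I₁ cos²(26° − 54°) = 0.5 I₀ · cos²(28°) = 0.3898 I₀.
I₃ = I₂ cos²(86° − 26°) = 0.3898 I₀ · cos²(60°) = 0.09745 I₀.
So 2680 lux = 0.09745 I₀, giving I₀ = 2680/0.09745 = 2.75e+04 lux.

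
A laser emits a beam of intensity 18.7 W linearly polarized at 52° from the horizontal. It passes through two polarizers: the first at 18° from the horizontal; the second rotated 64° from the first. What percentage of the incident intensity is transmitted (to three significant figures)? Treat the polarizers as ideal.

≈ 13.2%

By Malus's law, I₁ = 18.7 W · cos²(34°) = 12.85 W.
I₂ = I₁ · cos²(64°) = 12.85 · 0.1922 = 2.47 W.
That is 13.21% of the incident intensity.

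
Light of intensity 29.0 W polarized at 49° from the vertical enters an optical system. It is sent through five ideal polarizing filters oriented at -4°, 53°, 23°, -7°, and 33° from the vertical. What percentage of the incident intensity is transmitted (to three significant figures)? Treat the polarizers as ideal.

≈ 3.55%

I₁ = 29.0 W · cos²(53°) = 10.5 W.
I₂ = I₁ · cos²(57°) = 10.5 · 0.2966 = 3.116 W.
I₃ = I₂ · cos²(30°) = 3.116 · 0.75 = 2.337 W.
I₄ = I₃ · cos²(30°) = 2.337 · 0.75 = 1.753 W.
I₅ = I₄ · cos²(40°) = 1.753 · 0.5868 = 1.028 W.
That is 3.546% of the incident intensity.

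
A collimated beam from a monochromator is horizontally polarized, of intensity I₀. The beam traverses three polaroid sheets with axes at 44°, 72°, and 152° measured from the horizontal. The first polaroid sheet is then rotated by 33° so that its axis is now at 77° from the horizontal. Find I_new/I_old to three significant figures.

Before rotation:
I₁ = I₀ cos²(44° − 0°) = I₀ cos²(44°) = 0.5174 I₀.
I₂ = I₁ cos²(72° − 44°) = 0.5174 I₀ · cos²(28°) = 0.4034 I₀.
I₃ = I₂ cos²(152° − 72°) = 0.4034 I₀ · cos²(80°) = 0.01216 I₀.
After rotation:
I₁ = I₀ cos²(77° − 0°) = I₀ cos²(77°) = 0.0506 I₀.
I₂ = I₁ cos²(72° − 77°) = 0.0506 I₀ · cos²(5°) = 0.05022 I₀.
I₃ = I₂ cos²(152° − 72°) = 0.05022 I₀ · cos²(80°) = 0.001514 I₀.
Ratio = 0.001514 / 0.01216 = 0.1245.

I_new/I_old ≈ 0.124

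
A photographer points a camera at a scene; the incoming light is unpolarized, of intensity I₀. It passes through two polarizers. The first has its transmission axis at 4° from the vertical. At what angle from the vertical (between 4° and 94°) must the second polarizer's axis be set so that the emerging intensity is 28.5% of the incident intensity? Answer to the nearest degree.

θ ≈ 45°

Unpolarized light through the first polarizer → I₁ = ½ I₀, now polarized at 4°.
Need I₂/I₀ = 0.285, so cos²(θ − 4°) = 0.285 / 0.5 = 0.57.
θ − 4° = arccos(√0.57) = 41.0°, giving θ ≈ 4 + 41.0 = 45.0°.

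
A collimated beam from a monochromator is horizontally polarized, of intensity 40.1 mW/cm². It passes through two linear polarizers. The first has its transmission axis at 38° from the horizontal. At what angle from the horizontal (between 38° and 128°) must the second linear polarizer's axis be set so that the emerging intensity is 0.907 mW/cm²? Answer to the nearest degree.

By Malus's law, I₁ = I₀ cos²(38° − 0°) = I₀ cos²(38°) = 0.621 I₀.
Target fraction: 0.907 / 40.1 mW/cm² = 0.02262 of I₀.
Need I₂/I₀ = 0.02262, so cos²(θ − 38°) = 0.02262 / 0.621 = 0.03642.
θ − 38° = arccos(√0.03642) = 79.0°, giving θ ≈ 38 + 79.0 = 117.0°.

θ ≈ 117°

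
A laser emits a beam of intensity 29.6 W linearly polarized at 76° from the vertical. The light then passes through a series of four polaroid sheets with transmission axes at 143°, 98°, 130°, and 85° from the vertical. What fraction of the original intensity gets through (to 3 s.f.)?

I/I₀ ≈ 0.0274

I₁ = 29.6 W · cos²(67°) = 4.519 W.
I₂ = I₁ · cos²(45°) = 4.519 · 0.5 = 2.26 W.
I₃ = I₂ · cos²(32°) = 2.26 · 0.7192 = 1.625 W.
I₄ = I₃ · cos²(45°) = 1.625 · 0.5 = 0.8125 W.
Transmitted fraction = 0.02745.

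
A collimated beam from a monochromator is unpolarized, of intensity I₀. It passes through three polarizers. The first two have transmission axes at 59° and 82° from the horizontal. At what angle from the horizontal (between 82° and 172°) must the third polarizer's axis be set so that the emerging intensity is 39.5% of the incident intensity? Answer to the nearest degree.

θ ≈ 97°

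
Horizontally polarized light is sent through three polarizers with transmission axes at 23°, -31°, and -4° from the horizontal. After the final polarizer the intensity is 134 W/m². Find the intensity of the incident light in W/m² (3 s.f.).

I₀ ≈ 577 W/m²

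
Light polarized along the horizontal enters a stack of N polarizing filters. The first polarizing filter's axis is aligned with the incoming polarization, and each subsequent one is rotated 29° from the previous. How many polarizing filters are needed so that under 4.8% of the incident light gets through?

N = 13

First polarizer is aligned with the polarization: full transmission.
Each further stage multiplies by cos²(29°) = 0.765.
After N polarizers: T = 0.765^(N−1). Require T < 0.048 ⇒ N−1 > ln(0.048)/ln(0.765) = 11.33, so N−1 ≥ 12 and N = 13.
Check: N=13 gives T = 0.04015 < 0.048; N=12 gives T = 0.05248.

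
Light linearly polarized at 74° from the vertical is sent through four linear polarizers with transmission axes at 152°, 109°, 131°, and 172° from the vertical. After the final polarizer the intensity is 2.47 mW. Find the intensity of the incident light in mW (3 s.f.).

By Malus's law, I₁ = I₀ cos²(152° − 74°) = I₀ cos²(78°) = 0.04323 I₀.
I₂ = I₁ cos²(109° − 152°) = 0.04323 I₀ · cos²(43°) = 0.02312 I₀.
I₃ = I₂ cos²(131° − 109°) = 0.02312 I₀ · cos²(22°) = 0.01988 I₀.
I₄ = I₃ cos²(172° − 131°) = 0.01988 I₀ · cos²(41°) = 0.01132 I₀.
So 2.47 mW = 0.01132 I₀, giving I₀ = 2.47/0.01132 = 218.2 mW.

I₀ ≈ 218 mW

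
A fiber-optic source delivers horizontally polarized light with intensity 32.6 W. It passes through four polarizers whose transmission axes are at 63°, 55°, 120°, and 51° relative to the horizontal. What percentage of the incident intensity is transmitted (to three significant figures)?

≈ 0.464%

I₁ = 32.6 W · cos²(63°) = 6.719 W.
I₂ = I₁ · cos²(8°) = 6.719 · 0.9806 = 6.589 W.
I₃ = I₂ · cos²(65°) = 6.589 · 0.1786 = 1.177 W.
I₄ = I₃ · cos²(69°) = 1.177 · 0.1284 = 0.1511 W.
That is 0.4636% of the incident intensity.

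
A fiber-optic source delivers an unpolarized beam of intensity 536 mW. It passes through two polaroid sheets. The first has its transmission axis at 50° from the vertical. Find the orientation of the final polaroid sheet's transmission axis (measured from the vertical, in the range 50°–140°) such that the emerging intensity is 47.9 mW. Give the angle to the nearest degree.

Unpolarized light through the first polarizer → I₁ = ½ I₀, now polarized at 50°.
Target fraction: 47.9 / 536 mW = 0.08937 of I₀.
Need I₂/I₀ = 0.08937, so cos²(θ − 50°) = 0.08937 / 0.5 = 0.1787.
θ − 50° = arccos(√0.1787) = 65.0°, giving θ ≈ 50 + 65.0 = 115.0°.

θ ≈ 115°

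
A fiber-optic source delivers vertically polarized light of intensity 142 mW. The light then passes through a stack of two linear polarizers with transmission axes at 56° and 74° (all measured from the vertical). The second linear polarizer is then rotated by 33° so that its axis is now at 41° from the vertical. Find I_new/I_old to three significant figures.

Before rotation:
I₁ = I₀ cos²(56° − 0°) = I₀ cos²(56°) = 0.3127 I₀.
I₂ = I₁ cos²(74° − 56°) = 0.3127 I₀ · cos²(18°) = 0.2828 I₀.
After rotation:
I₁ = I₀ cos²(56° − 0°) = I₀ cos²(56°) = 0.3127 I₀.
I₂ = I₁ cos²(41° − 56°) = 0.3127 I₀ · cos²(15°) = 0.2917 I₀.
Ratio = 0.2917 / 0.2828 = 1.032.

I_new/I_old ≈ 1.03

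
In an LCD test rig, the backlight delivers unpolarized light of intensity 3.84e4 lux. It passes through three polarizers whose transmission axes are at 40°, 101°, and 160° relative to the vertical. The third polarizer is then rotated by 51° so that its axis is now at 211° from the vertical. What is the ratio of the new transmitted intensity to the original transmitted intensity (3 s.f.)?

Before rotation:
Unpolarized light through the first polarizer → I₁ = ½ I₀, now polarized at 40°.
I₂ = I₁ cos²(101° − 40°) = 0.5 I₀ · cos²(61°) = 0.1175 I₀.
I₃ = I₂ cos²(160° − 101°) = 0.1175 I₀ · cos²(59°) = 0.03117 I₀.
After rotation:
Unpolarized light through the first polarizer → I₁ = ½ I₀, now polarized at 40°.
I₂ = I₁ cos²(101° − 40°) = 0.5 I₀ · cos²(61°) = 0.1175 I₀.
Angle between axes 2 and 3: 70°. I₃ = 0.1175 I₀ · cos²(70°) = 0.01375 I₀.
Ratio = 0.01375 / 0.03117 = 0.441.

I_new/I_old ≈ 0.441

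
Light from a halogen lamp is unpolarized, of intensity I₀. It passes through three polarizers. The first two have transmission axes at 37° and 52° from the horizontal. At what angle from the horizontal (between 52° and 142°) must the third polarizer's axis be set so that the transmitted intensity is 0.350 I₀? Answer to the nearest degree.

θ ≈ 82°

Unpolarized light through the first polarizer → I₁ = ½ I₀, now polarized at 37°.
I₂ = I₁ cos²(52° − 37°) = 0.5 I₀ · cos²(15°) = 0.4665 I₀.
Need I₃/I₀ = 0.35, so cos²(θ − 52°) = 0.35 / 0.4665 = 0.7503.
θ − 52° = arccos(√0.7503) = 30.0°, giving θ ≈ 52 + 30.0 = 82.0°.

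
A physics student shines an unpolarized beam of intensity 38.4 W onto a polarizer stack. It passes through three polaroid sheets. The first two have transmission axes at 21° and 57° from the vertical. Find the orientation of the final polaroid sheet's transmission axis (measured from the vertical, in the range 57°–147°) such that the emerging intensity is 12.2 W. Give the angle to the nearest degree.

Unpolarized light through the first polarizer → I₁ = ½ I₀, now polarized at 21°.
I₂ = I₁ cos²(57° − 21°) = 0.5 I₀ · cos²(36°) = 0.3273 I₀.
Target fraction: 12.2 / 38.4 W = 0.3177 of I₀.
Need I₃/I₀ = 0.3177, so cos²(θ − 57°) = 0.3177 / 0.3273 = 0.9708.
θ − 57° = arccos(√0.9708) = 9.8°, giving θ ≈ 57 + 9.8 = 66.8°.

θ ≈ 67°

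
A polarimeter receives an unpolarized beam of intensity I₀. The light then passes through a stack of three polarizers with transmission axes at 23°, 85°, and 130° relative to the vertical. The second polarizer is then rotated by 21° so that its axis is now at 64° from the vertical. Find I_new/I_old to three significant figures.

I_new/I_old ≈ 0.855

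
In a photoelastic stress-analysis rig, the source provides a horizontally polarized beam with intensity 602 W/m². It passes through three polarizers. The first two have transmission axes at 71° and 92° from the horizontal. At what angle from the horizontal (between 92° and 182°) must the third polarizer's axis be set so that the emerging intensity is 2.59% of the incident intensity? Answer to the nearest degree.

By Malus's law, I₁ = I₀ cos²(71° − 0°) = I₀ cos²(71°) = 0.106 I₀.
I₂ = I₁ cos²(92° − 71°) = 0.106 I₀ · cos²(21°) = 0.09238 I₀.
Need I₃/I₀ = 0.0259, so cos²(θ − 92°) = 0.0259 / 0.09238 = 0.2804.
θ − 92° = arccos(√0.2804) = 58.0°, giving θ ≈ 92 + 58.0 = 150.0°.

θ ≈ 150°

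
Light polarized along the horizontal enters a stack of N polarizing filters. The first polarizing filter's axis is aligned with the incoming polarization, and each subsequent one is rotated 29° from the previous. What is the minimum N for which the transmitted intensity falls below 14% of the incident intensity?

First polarizer is aligned with the polarization: full transmission.
Each further stage multiplies by cos²(29°) = 0.765.
After N polarizers: T = 0.765^(N−1). Require T < 0.14 ⇒ N−1 > ln(0.14)/ln(0.765) = 7.34, so N−1 ≥ 8 and N = 9.
Check: N=9 gives T = 0.1172 < 0.14; N=8 gives T = 0.1533.

N = 9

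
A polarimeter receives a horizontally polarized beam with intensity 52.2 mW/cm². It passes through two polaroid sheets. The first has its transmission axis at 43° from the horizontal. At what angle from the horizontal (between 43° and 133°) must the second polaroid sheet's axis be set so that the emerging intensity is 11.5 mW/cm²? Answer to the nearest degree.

θ ≈ 93°

By Malus's law, I₁ = I₀ cos²(43° − 0°) = I₀ cos²(43°) = 0.5349 I₀.
Target fraction: 11.5 / 52.2 mW/cm² = 0.2203 of I₀.
Need I₂/I₀ = 0.2203, so cos²(θ − 43°) = 0.2203 / 0.5349 = 0.4119.
θ − 43° = arccos(√0.4119) = 50.1°, giving θ ≈ 43 + 50.1 = 93.1°.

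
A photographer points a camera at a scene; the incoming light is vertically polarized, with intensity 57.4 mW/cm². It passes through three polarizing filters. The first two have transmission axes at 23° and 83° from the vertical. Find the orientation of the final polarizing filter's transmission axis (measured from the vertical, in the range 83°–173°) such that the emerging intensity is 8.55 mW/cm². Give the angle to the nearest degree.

θ ≈ 116°

I₁ = I₀ cos²(23° − 0°) = I₀ cos²(23°) = 0.8473 I₀.
I₂ = I₁ cos²(83° − 23°) = 0.8473 I₀ · cos²(60°) = 0.2118 I₀.
Target fraction: 8.55 / 57.4 mW/cm² = 0.149 of I₀.
Need I₃/I₀ = 0.149, so cos²(θ − 83°) = 0.149 / 0.2118 = 0.7032.
θ − 83° = arccos(√0.7032) = 33.0°, giving θ ≈ 83 + 33.0 = 116.0°.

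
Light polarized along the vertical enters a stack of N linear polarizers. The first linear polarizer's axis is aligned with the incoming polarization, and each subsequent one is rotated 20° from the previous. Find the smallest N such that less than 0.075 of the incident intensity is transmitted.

First polarizer is aligned with the polarization: full transmission.
Each further stage multiplies by cos²(20°) = 0.883.
After N polarizers: T = 0.883^(N−1). Require T < 0.075 ⇒ N−1 > ln(0.075)/ln(0.883) = 20.82, so N−1 ≥ 21 and N = 22.
Check: N=22 gives T = 0.07335 < 0.075; N=21 gives T = 0.08307.

N = 22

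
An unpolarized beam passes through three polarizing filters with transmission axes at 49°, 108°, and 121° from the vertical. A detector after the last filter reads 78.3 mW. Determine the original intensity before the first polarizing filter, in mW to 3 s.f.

I₀ ≈ 622 mW

Unpolarized light through the first polarizer → I₁ = ½ I₀, now polarized at 49°.
I₂ = I₁ cos²(108° − 49°) = 0.5 I₀ · cos²(59°) = 0.1326 I₀.
I₃ = I₂ cos²(121° − 108°) = 0.1326 I₀ · cos²(13°) = 0.1259 I₀.
So 78.3 mW = 0.1259 I₀, giving I₀ = 78.3/0.1259 = 621.8 mW.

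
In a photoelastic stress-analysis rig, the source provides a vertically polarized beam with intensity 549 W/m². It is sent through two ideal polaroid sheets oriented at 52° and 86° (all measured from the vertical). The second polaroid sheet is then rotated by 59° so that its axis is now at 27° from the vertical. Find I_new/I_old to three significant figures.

Before rotation:
By Malus's law, I₁ = I₀ cos²(52° − 0°) = I₀ cos²(52°) = 0.379 I₀.
I₂ = I₁ cos²(86° − 52°) = 0.379 I₀ · cos²(34°) = 0.2605 I₀.
After rotation:
I₁ = I₀ cos²(52° − 0°) = I₀ cos²(52°) = 0.379 I₀.
I₂ = I₁ cos²(27° − 52°) = 0.379 I₀ · cos²(25°) = 0.3113 I₀.
Ratio = 0.3113 / 0.2605 = 1.195.

I_new/I_old ≈ 1.20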